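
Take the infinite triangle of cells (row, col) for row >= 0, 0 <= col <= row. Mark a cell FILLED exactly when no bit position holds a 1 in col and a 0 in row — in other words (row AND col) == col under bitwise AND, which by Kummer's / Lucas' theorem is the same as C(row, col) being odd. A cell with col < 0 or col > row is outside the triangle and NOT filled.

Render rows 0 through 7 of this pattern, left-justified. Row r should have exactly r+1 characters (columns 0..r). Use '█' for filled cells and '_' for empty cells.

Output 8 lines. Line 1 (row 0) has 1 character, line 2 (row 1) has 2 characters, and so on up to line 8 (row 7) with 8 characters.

r0=0: █
r1=1: ██
r2=10: █_█
r3=11: ████
r4=100: █___█
r5=101: ██__██
r6=110: █_█_█_█
r7=111: ████████

Answer: █
██
█_█
████
█___█
██__██
█_█_█_█
████████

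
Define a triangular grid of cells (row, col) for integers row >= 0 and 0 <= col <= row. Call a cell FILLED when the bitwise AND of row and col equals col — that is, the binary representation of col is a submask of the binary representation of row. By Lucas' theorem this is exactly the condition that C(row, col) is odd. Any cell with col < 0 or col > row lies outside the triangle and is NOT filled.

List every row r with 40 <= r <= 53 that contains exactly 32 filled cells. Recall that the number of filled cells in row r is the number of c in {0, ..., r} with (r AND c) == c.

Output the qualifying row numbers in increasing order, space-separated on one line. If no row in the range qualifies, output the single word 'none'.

Row r has 2^popcount(r) filled cells, so we need popcount(r) = log2(32) = 5.
Scan r = 40..53 and keep those with exactly 5 one-bits:
r=40=101000 popcount=2 -> skip
r=41=101001 popcount=3 -> skip
r=42=101010 popcount=3 -> skip
r=43=101011 popcount=4 -> skip
r=44=101100 popcount=3 -> skip
r=45=101101 popcount=4 -> skip
r=46=101110 popcount=4 -> skip
r=47=101111 popcount=5 -> KEEP
r=48=110000 popcount=2 -> skip
r=49=110001 popcount=3 -> skip
r=50=110010 popcount=3 -> skip
r=51=110011 popcount=4 -> skip
r=52=110100 popcount=3 -> skip
r=53=110101 popcount=4 -> skip
Kept rows: 47

Answer: 47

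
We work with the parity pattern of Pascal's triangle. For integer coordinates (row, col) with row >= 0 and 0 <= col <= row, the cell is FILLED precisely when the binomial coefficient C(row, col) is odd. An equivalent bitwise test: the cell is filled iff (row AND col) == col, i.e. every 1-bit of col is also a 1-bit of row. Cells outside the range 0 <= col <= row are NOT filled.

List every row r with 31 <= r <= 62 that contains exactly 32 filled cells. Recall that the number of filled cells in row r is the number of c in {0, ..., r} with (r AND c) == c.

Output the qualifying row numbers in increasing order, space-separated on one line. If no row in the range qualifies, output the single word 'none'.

Answer: 31 47 55 59 61 62

Derivation:
Row r has 2^popcount(r) filled cells, so we need popcount(r) = log2(32) = 5.
Scan r = 31..62 and keep those with exactly 5 one-bits:
r=31=11111 popcount=5 -> KEEP
r=32=100000 popcount=1 -> skip
r=33=100001 popcount=2 -> skip
r=34=100010 popcount=2 -> skip
r=35=100011 popcount=3 -> skip
r=36=100100 popcount=2 -> skip
r=37=100101 popcount=3 -> skip
r=38=100110 popcount=3 -> skip
r=39=100111 popcount=4 -> skip
r=40=101000 popcount=2 -> skip
r=41=101001 popcount=3 -> skip
r=42=101010 popcount=3 -> skip
r=43=101011 popcount=4 -> skip
r=44=101100 popcount=3 -> skip
r=45=101101 popcount=4 -> skip
r=46=101110 popcount=4 -> skip
r=47=101111 popcount=5 -> KEEP
r=48=110000 popcount=2 -> skip
r=49=110001 popcount=3 -> skip
r=50=110010 popcount=3 -> skip
r=51=110011 popcount=4 -> skip
r=52=110100 popcount=3 -> skip
r=53=110101 popcount=4 -> skip
r=54=110110 popcount=4 -> skip
r=55=110111 popcount=5 -> KEEP
r=56=111000 popcount=3 -> skip
r=57=111001 popcount=4 -> skip
r=58=111010 popcount=4 -> skip
r=59=111011 popcount=5 -> KEEP
r=60=111100 popcount=4 -> skip
r=61=111101 popcount=5 -> KEEP
r=62=111110 popcount=5 -> KEEP
Kept rows: 31 47 55 59 61 62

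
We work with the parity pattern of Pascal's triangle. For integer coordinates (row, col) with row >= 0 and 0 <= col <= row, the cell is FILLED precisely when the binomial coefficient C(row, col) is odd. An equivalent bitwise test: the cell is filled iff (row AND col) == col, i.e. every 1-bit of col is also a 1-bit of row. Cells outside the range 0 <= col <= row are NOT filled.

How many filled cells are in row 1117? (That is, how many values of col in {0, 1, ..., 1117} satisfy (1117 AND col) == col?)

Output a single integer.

Answer: 64

Derivation:
1117 in binary = 10001011101
popcount(1117) = number of 1-bits in 10001011101 = 6
A col c satisfies (1117 AND c) == c iff every set bit of c is also set in 1117; each of the 6 set bits of 1117 can independently be on or off in c.
count = 2^6 = 64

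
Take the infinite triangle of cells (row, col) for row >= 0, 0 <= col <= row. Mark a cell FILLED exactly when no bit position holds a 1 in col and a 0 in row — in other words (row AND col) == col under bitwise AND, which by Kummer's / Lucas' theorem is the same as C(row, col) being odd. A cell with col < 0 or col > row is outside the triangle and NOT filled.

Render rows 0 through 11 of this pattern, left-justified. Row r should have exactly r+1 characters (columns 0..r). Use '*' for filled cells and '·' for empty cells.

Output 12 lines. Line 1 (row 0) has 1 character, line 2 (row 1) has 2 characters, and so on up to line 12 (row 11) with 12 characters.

r0=0: *
r1=1: **
r2=10: *·*
r3=11: ****
r4=100: *···*
r5=101: **··**
r6=110: *·*·*·*
r7=111: ********
r8=1000: *·······*
r9=1001: **······**
r10=1010: *·*·····*·*
r11=1011: ****····****

Answer: *
**
*·*
****
*···*
**··**
*·*·*·*
********
*·······*
**······**
*·*·····*·*
****····****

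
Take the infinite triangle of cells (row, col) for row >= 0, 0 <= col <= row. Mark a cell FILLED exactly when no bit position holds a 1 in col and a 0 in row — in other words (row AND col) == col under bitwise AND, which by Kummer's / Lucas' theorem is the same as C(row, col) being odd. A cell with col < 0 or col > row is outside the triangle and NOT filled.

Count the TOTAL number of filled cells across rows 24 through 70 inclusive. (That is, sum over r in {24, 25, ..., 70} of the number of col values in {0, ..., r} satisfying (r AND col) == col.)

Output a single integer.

Answer: 632

Derivation:
r24=11000 pc2: +4 =4
r25=11001 pc3: +8 =12
r26=11010 pc3: +8 =20
r27=11011 pc4: +16 =36
r28=11100 pc3: +8 =44
r29=11101 pc4: +16 =60
r30=11110 pc4: +16 =76
r31=11111 pc5: +32 =108
r32=100000 pc1: +2 =110
r33=100001 pc2: +4 =114
r34=100010 pc2: +4 =118
r35=100011 pc3: +8 =126
r36=100100 pc2: +4 =130
r37=100101 pc3: +8 =138
r38=100110 pc3: +8 =146
r39=100111 pc4: +16 =162
r40=101000 pc2: +4 =166
r41=101001 pc3: +8 =174
r42=101010 pc3: +8 =182
r43=101011 pc4: +16 =198
r44=101100 pc3: +8 =206
r45=101101 pc4: +16 =222
r46=101110 pc4: +16 =238
r47=101111 pc5: +32 =270
r48=110000 pc2: +4 =274
r49=110001 pc3: +8 =282
r50=110010 pc3: +8 =290
r51=110011 pc4: +16 =306
r52=110100 pc3: +8 =314
r53=110101 pc4: +16 =330
r54=110110 pc4: +16 =346
r55=110111 pc5: +32 =378
r56=111000 pc3: +8 =386
r57=111001 pc4: +16 =402
r58=111010 pc4: +16 =418
r59=111011 pc5: +32 =450
r60=111100 pc4: +16 =466
r61=111101 pc5: +32 =498
r62=111110 pc5: +32 =530
r63=111111 pc6: +64 =594
r64=1000000 pc1: +2 =596
r65=1000001 pc2: +4 =600
r66=1000010 pc2: +4 =604
r67=1000011 pc3: +8 =612
r68=1000100 pc2: +4 =616
r69=1000101 pc3: +8 =624
r70=1000110 pc3: +8 =632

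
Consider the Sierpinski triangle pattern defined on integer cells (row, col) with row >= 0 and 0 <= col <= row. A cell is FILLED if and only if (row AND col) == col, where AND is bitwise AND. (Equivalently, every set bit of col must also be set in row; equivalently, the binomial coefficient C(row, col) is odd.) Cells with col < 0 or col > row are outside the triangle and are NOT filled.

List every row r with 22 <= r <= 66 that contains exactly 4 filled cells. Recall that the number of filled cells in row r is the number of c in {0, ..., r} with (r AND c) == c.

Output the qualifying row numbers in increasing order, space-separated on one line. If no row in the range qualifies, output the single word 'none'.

Row r has 2^popcount(r) filled cells, so we need popcount(r) = log2(4) = 2.
Scan r = 22..66 and keep those with exactly 2 one-bits:
r=22=10110 popcount=3 -> skip
r=23=10111 popcount=4 -> skip
r=24=11000 popcount=2 -> KEEP
r=25=11001 popcount=3 -> skip
r=26=11010 popcount=3 -> skip
r=27=11011 popcount=4 -> skip
r=28=11100 popcount=3 -> skip
r=29=11101 popcount=4 -> skip
r=30=11110 popcount=4 -> skip
r=31=11111 popcount=5 -> skip
r=32=100000 popcount=1 -> skip
r=33=100001 popcount=2 -> KEEP
r=34=100010 popcount=2 -> KEEP
r=35=100011 popcount=3 -> skip
r=36=100100 popcount=2 -> KEEP
r=37=100101 popcount=3 -> skip
r=38=100110 popcount=3 -> skip
r=39=100111 popcount=4 -> skip
r=40=101000 popcount=2 -> KEEP
r=41=101001 popcount=3 -> skip
r=42=101010 popcount=3 -> skip
r=43=101011 popcount=4 -> skip
r=44=101100 popcount=3 -> skip
r=45=101101 popcount=4 -> skip
r=46=101110 popcount=4 -> skip
r=47=101111 popcount=5 -> skip
r=48=110000 popcount=2 -> KEEP
r=49=110001 popcount=3 -> skip
r=50=110010 popcount=3 -> skip
r=51=110011 popcount=4 -> skip
r=52=110100 popcount=3 -> skip
r=53=110101 popcount=4 -> skip
r=54=110110 popcount=4 -> skip
r=55=110111 popcount=5 -> skip
r=56=111000 popcount=3 -> skip
r=57=111001 popcount=4 -> skip
r=58=111010 popcount=4 -> skip
r=59=111011 popcount=5 -> skip
r=60=111100 popcount=4 -> skip
r=61=111101 popcount=5 -> skip
r=62=111110 popcount=5 -> skip
r=63=111111 popcount=6 -> skip
r=64=1000000 popcount=1 -> skip
r=65=1000001 popcount=2 -> KEEP
r=66=1000010 popcount=2 -> KEEP
Kept rows: 24 33 34 36 40 48 65 66

Answer: 24 33 34 36 40 48 65 66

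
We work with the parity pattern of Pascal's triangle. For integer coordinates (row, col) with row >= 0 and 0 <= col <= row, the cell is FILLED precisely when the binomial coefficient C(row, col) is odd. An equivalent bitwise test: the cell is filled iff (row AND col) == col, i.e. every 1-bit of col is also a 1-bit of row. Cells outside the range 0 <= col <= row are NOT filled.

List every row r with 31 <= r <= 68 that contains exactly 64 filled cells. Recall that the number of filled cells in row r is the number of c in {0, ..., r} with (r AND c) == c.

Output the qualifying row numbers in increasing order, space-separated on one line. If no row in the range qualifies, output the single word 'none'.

Answer: 63

Derivation:
Row r has 2^popcount(r) filled cells, so we need popcount(r) = log2(64) = 6.
Scan r = 31..68 and keep those with exactly 6 one-bits:
r=31=11111 popcount=5 -> skip
r=32=100000 popcount=1 -> skip
r=33=100001 popcount=2 -> skip
r=34=100010 popcount=2 -> skip
r=35=100011 popcount=3 -> skip
r=36=100100 popcount=2 -> skip
r=37=100101 popcount=3 -> skip
r=38=100110 popcount=3 -> skip
r=39=100111 popcount=4 -> skip
r=40=101000 popcount=2 -> skip
r=41=101001 popcount=3 -> skip
r=42=101010 popcount=3 -> skip
r=43=101011 popcount=4 -> skip
r=44=101100 popcount=3 -> skip
r=45=101101 popcount=4 -> skip
r=46=101110 popcount=4 -> skip
r=47=101111 popcount=5 -> skip
r=48=110000 popcount=2 -> skip
r=49=110001 popcount=3 -> skip
r=50=110010 popcount=3 -> skip
r=51=110011 popcount=4 -> skip
r=52=110100 popcount=3 -> skip
r=53=110101 popcount=4 -> skip
r=54=110110 popcount=4 -> skip
r=55=110111 popcount=5 -> skip
r=56=111000 popcount=3 -> skip
r=57=111001 popcount=4 -> skip
r=58=111010 popcount=4 -> skip
r=59=111011 popcount=5 -> skip
r=60=111100 popcount=4 -> skip
r=61=111101 popcount=5 -> skip
r=62=111110 popcount=5 -> skip
r=63=111111 popcount=6 -> KEEP
r=64=1000000 popcount=1 -> skip
r=65=1000001 popcount=2 -> skip
r=66=1000010 popcount=2 -> skip
r=67=1000011 popcount=3 -> skip
r=68=1000100 popcount=2 -> skip
Kept rows: 63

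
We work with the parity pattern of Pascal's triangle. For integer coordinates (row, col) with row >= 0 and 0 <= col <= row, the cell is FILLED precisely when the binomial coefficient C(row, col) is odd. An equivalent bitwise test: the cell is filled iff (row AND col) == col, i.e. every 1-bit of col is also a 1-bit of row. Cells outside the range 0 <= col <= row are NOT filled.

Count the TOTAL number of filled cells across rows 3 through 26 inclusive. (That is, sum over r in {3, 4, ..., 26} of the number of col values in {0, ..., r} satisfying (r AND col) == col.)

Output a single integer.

r3=11 pc2: +4 =4
r4=100 pc1: +2 =6
r5=101 pc2: +4 =10
r6=110 pc2: +4 =14
r7=111 pc3: +8 =22
r8=1000 pc1: +2 =24
r9=1001 pc2: +4 =28
r10=1010 pc2: +4 =32
r11=1011 pc3: +8 =40
r12=1100 pc2: +4 =44
r13=1101 pc3: +8 =52
r14=1110 pc3: +8 =60
r15=1111 pc4: +16 =76
r16=10000 pc1: +2 =78
r17=10001 pc2: +4 =82
r18=10010 pc2: +4 =86
r19=10011 pc3: +8 =94
r20=10100 pc2: +4 =98
r21=10101 pc3: +8 =106
r22=10110 pc3: +8 =114
r23=10111 pc4: +16 =130
r24=11000 pc2: +4 =134
r25=11001 pc3: +8 =142
r26=11010 pc3: +8 =150

Answer: 150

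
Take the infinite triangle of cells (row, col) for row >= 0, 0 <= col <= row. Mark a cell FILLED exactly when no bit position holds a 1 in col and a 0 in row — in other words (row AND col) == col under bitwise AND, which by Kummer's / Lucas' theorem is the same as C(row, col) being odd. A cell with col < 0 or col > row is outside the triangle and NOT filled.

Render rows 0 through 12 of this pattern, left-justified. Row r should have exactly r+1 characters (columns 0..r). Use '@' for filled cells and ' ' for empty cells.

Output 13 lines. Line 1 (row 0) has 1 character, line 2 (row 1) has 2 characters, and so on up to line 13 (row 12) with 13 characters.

r0=0: @
r1=1: @@
r2=10: @ @
r3=11: @@@@
r4=100: @   @
r5=101: @@  @@
r6=110: @ @ @ @
r7=111: @@@@@@@@
r8=1000: @       @
r9=1001: @@      @@
r10=1010: @ @     @ @
r11=1011: @@@@    @@@@
r12=1100: @   @   @   @

Answer: @
@@
@ @
@@@@
@   @
@@  @@
@ @ @ @
@@@@@@@@
@       @
@@      @@
@ @     @ @
@@@@    @@@@
@   @   @   @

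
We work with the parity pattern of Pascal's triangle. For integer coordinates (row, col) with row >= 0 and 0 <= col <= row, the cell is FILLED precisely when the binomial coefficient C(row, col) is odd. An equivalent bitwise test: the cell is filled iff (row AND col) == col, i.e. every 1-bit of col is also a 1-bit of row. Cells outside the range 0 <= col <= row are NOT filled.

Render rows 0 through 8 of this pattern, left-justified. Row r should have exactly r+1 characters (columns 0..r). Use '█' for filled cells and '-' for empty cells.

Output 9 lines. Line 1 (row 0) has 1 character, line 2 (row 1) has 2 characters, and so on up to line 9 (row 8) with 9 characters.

Answer: █
██
█-█
████
█---█
██--██
█-█-█-█
████████
█-------█

Derivation:
r0=0: █
r1=1: ██
r2=10: █-█
r3=11: ████
r4=100: █---█
r5=101: ██--██
r6=110: █-█-█-█
r7=111: ████████
r8=1000: █-------█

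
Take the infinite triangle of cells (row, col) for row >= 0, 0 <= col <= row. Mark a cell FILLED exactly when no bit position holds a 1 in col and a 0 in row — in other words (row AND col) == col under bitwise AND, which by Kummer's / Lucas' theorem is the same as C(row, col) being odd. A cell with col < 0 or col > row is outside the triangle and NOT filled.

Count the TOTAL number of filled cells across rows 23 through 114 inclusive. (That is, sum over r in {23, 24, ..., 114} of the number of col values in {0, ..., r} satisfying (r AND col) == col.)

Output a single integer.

r23=10111 pc4: +16 =16
r24=11000 pc2: +4 =20
r25=11001 pc3: +8 =28
r26=11010 pc3: +8 =36
r27=11011 pc4: +16 =52
r28=11100 pc3: +8 =60
r29=11101 pc4: +16 =76
r30=11110 pc4: +16 =92
r31=11111 pc5: +32 =124
r32=100000 pc1: +2 =126
r33=100001 pc2: +4 =130
r34=100010 pc2: +4 =134
r35=100011 pc3: +8 =142
r36=100100 pc2: +4 =146
r37=100101 pc3: +8 =154
r38=100110 pc3: +8 =162
r39=100111 pc4: +16 =178
r40=101000 pc2: +4 =182
r41=101001 pc3: +8 =190
r42=101010 pc3: +8 =198
r43=101011 pc4: +16 =214
r44=101100 pc3: +8 =222
r45=101101 pc4: +16 =238
r46=101110 pc4: +16 =254
r47=101111 pc5: +32 =286
r48=110000 pc2: +4 =290
r49=110001 pc3: +8 =298
r50=110010 pc3: +8 =306
r51=110011 pc4: +16 =322
r52=110100 pc3: +8 =330
r53=110101 pc4: +16 =346
r54=110110 pc4: +16 =362
r55=110111 pc5: +32 =394
r56=111000 pc3: +8 =402
r57=111001 pc4: +16 =418
r58=111010 pc4: +16 =434
r59=111011 pc5: +32 =466
r60=111100 pc4: +16 =482
r61=111101 pc5: +32 =514
r62=111110 pc5: +32 =546
r63=111111 pc6: +64 =610
r64=1000000 pc1: +2 =612
r65=1000001 pc2: +4 =616
r66=1000010 pc2: +4 =620
r67=1000011 pc3: +8 =628
r68=1000100 pc2: +4 =632
r69=1000101 pc3: +8 =640
r70=1000110 pc3: +8 =648
r71=1000111 pc4: +16 =664
r72=1001000 pc2: +4 =668
r73=1001001 pc3: +8 =676
r74=1001010 pc3: +8 =684
r75=1001011 pc4: +16 =700
r76=1001100 pc3: +8 =708
r77=1001101 pc4: +16 =724
r78=1001110 pc4: +16 =740
r79=1001111 pc5: +32 =772
r80=1010000 pc2: +4 =776
r81=1010001 pc3: +8 =784
r82=1010010 pc3: +8 =792
r83=1010011 pc4: +16 =808
r84=1010100 pc3: +8 =816
r85=1010101 pc4: +16 =832
r86=1010110 pc4: +16 =848
r87=1010111 pc5: +32 =880
r88=1011000 pc3: +8 =888
r89=1011001 pc4: +16 =904
r90=1011010 pc4: +16 =920
r91=1011011 pc5: +32 =952
r92=1011100 pc4: +16 =968
r93=1011101 pc5: +32 =1000
r94=1011110 pc5: +32 =1032
r95=1011111 pc6: +64 =1096
r96=1100000 pc2: +4 =1100
r97=1100001 pc3: +8 =1108
r98=1100010 pc3: +8 =1116
r99=1100011 pc4: +16 =1132
r100=1100100 pc3: +8 =1140
r101=1100101 pc4: +16 =1156
r102=1100110 pc4: +16 =1172
r103=1100111 pc5: +32 =1204
r104=1101000 pc3: +8 =1212
r105=1101001 pc4: +16 =1228
r106=1101010 pc4: +16 =1244
r107=1101011 pc5: +32 =1276
r108=1101100 pc4: +16 =1292
r109=1101101 pc5: +32 =1324
r110=1101110 pc5: +32 =1356
r111=1101111 pc6: +64 =1420
r112=1110000 pc3: +8 =1428
r113=1110001 pc4: +16 =1444
r114=1110010 pc4: +16 =1460

Answer: 1460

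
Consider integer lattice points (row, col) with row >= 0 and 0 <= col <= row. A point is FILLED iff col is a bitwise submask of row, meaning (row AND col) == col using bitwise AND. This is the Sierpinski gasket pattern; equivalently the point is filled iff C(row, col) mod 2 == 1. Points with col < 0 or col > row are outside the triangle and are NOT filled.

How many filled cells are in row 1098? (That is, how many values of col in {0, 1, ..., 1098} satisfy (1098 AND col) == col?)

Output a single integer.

Answer: 16

Derivation:
1098 in binary = 10001001010
popcount(1098) = number of 1-bits in 10001001010 = 4
A col c satisfies (1098 AND c) == c iff every set bit of c is also set in 1098; each of the 4 set bits of 1098 can independently be on or off in c.
count = 2^4 = 16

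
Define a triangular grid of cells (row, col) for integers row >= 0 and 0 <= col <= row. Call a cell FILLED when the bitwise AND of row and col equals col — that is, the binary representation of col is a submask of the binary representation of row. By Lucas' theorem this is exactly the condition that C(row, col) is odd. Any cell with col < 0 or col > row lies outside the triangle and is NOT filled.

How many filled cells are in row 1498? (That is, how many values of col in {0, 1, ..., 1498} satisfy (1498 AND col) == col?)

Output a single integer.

Answer: 128

Derivation:
1498 in binary = 10111011010
popcount(1498) = number of 1-bits in 10111011010 = 7
A col c satisfies (1498 AND c) == c iff every set bit of c is also set in 1498; each of the 7 set bits of 1498 can independently be on or off in c.
count = 2^7 = 128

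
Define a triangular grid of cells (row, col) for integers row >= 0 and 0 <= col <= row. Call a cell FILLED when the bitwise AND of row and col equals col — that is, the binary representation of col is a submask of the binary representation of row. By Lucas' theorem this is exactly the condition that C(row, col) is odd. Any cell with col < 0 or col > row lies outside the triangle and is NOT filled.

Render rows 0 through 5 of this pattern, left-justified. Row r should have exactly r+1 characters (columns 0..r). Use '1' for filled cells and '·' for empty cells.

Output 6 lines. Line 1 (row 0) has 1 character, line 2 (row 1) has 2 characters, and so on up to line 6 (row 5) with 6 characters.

r0=0: 1
r1=1: 11
r2=10: 1·1
r3=11: 1111
r4=100: 1···1
r5=101: 11··11

Answer: 1
11
1·1
1111
1···1
11··11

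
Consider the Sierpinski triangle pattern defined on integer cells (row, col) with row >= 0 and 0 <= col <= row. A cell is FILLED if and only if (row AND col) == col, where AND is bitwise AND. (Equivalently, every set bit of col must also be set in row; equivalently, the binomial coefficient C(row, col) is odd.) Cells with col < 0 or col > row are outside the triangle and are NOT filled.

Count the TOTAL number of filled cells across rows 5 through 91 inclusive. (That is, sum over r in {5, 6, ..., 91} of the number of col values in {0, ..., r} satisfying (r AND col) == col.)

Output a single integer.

Answer: 1060

Derivation:
r5=101 pc2: +4 =4
r6=110 pc2: +4 =8
r7=111 pc3: +8 =16
r8=1000 pc1: +2 =18
r9=1001 pc2: +4 =22
r10=1010 pc2: +4 =26
r11=1011 pc3: +8 =34
r12=1100 pc2: +4 =38
r13=1101 pc3: +8 =46
r14=1110 pc3: +8 =54
r15=1111 pc4: +16 =70
r16=10000 pc1: +2 =72
r17=10001 pc2: +4 =76
r18=10010 pc2: +4 =80
r19=10011 pc3: +8 =88
r20=10100 pc2: +4 =92
r21=10101 pc3: +8 =100
r22=10110 pc3: +8 =108
r23=10111 pc4: +16 =124
r24=11000 pc2: +4 =128
r25=11001 pc3: +8 =136
r26=11010 pc3: +8 =144
r27=11011 pc4: +16 =160
r28=11100 pc3: +8 =168
r29=11101 pc4: +16 =184
r30=11110 pc4: +16 =200
r31=11111 pc5: +32 =232
r32=100000 pc1: +2 =234
r33=100001 pc2: +4 =238
r34=100010 pc2: +4 =242
r35=100011 pc3: +8 =250
r36=100100 pc2: +4 =254
r37=100101 pc3: +8 =262
r38=100110 pc3: +8 =270
r39=100111 pc4: +16 =286
r40=101000 pc2: +4 =290
r41=101001 pc3: +8 =298
r42=101010 pc3: +8 =306
r43=101011 pc4: +16 =322
r44=101100 pc3: +8 =330
r45=101101 pc4: +16 =346
r46=101110 pc4: +16 =362
r47=101111 pc5: +32 =394
r48=110000 pc2: +4 =398
r49=110001 pc3: +8 =406
r50=110010 pc3: +8 =414
r51=110011 pc4: +16 =430
r52=110100 pc3: +8 =438
r53=110101 pc4: +16 =454
r54=110110 pc4: +16 =470
r55=110111 pc5: +32 =502
r56=111000 pc3: +8 =510
r57=111001 pc4: +16 =526
r58=111010 pc4: +16 =542
r59=111011 pc5: +32 =574
r60=111100 pc4: +16 =590
r61=111101 pc5: +32 =622
r62=111110 pc5: +32 =654
r63=111111 pc6: +64 =718
r64=1000000 pc1: +2 =720
r65=1000001 pc2: +4 =724
r66=1000010 pc2: +4 =728
r67=1000011 pc3: +8 =736
r68=1000100 pc2: +4 =740
r69=1000101 pc3: +8 =748
r70=1000110 pc3: +8 =756
r71=1000111 pc4: +16 =772
r72=1001000 pc2: +4 =776
r73=1001001 pc3: +8 =784
r74=1001010 pc3: +8 =792
r75=1001011 pc4: +16 =808
r76=1001100 pc3: +8 =816
r77=1001101 pc4: +16 =832
r78=1001110 pc4: +16 =848
r79=1001111 pc5: +32 =880
r80=1010000 pc2: +4 =884
r81=1010001 pc3: +8 =892
r82=1010010 pc3: +8 =900
r83=1010011 pc4: +16 =916
r84=1010100 pc3: +8 =924
r85=1010101 pc4: +16 =940
r86=1010110 pc4: +16 =956
r87=1010111 pc5: +32 =988
r88=1011000 pc3: +8 =996
r89=1011001 pc4: +16 =1012
r90=1011010 pc4: +16 =1028
r91=1011011 pc5: +32 =1060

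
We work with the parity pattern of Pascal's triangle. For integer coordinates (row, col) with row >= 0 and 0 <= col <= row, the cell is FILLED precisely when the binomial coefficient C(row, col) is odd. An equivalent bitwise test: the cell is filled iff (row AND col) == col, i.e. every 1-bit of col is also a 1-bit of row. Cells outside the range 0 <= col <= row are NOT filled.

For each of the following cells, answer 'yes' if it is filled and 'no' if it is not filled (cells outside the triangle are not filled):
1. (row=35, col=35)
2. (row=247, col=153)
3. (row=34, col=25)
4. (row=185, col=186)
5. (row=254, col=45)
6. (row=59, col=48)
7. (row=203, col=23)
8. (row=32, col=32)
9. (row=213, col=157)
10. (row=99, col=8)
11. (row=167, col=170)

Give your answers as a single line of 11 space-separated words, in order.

Answer: yes no no no no yes no yes no no no

Derivation:
(35,35): row=0b100011, col=0b100011, row AND col = 0b100011 = 35; 35 == 35 -> filled
(247,153): row=0b11110111, col=0b10011001, row AND col = 0b10010001 = 145; 145 != 153 -> empty
(34,25): row=0b100010, col=0b11001, row AND col = 0b0 = 0; 0 != 25 -> empty
(185,186): col outside [0, 185] -> not filled
(254,45): row=0b11111110, col=0b101101, row AND col = 0b101100 = 44; 44 != 45 -> empty
(59,48): row=0b111011, col=0b110000, row AND col = 0b110000 = 48; 48 == 48 -> filled
(203,23): row=0b11001011, col=0b10111, row AND col = 0b11 = 3; 3 != 23 -> empty
(32,32): row=0b100000, col=0b100000, row AND col = 0b100000 = 32; 32 == 32 -> filled
(213,157): row=0b11010101, col=0b10011101, row AND col = 0b10010101 = 149; 149 != 157 -> empty
(99,8): row=0b1100011, col=0b1000, row AND col = 0b0 = 0; 0 != 8 -> empty
(167,170): col outside [0, 167] -> not filled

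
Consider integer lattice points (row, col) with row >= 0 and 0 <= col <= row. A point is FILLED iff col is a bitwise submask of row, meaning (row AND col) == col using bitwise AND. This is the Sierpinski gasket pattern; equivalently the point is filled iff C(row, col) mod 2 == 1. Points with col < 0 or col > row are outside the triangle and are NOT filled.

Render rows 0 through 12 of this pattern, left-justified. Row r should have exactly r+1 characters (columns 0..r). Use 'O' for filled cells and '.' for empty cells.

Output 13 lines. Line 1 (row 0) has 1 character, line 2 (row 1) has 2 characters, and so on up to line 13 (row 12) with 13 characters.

r0=0: O
r1=1: OO
r2=10: O.O
r3=11: OOOO
r4=100: O...O
r5=101: OO..OO
r6=110: O.O.O.O
r7=111: OOOOOOOO
r8=1000: O.......O
r9=1001: OO......OO
r10=1010: O.O.....O.O
r11=1011: OOOO....OOOO
r12=1100: O...O...O...O

Answer: O
OO
O.O
OOOO
O...O
OO..OO
O.O.O.O
OOOOOOOO
O.......O
OO......OO
O.O.....O.O
OOOO....OOOO
O...O...O...O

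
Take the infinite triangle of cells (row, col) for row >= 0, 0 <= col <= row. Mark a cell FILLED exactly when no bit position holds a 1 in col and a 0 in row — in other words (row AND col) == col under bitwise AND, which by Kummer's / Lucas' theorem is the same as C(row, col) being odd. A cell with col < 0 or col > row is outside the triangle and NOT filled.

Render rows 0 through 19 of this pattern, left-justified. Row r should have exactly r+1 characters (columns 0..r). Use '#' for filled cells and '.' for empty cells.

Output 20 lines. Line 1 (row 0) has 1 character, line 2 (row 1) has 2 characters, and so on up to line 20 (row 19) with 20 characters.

r0=0: #
r1=1: ##
r2=10: #.#
r3=11: ####
r4=100: #...#
r5=101: ##..##
r6=110: #.#.#.#
r7=111: ########
r8=1000: #.......#
r9=1001: ##......##
r10=1010: #.#.....#.#
r11=1011: ####....####
r12=1100: #...#...#...#
r13=1101: ##..##..##..##
r14=1110: #.#.#.#.#.#.#.#
r15=1111: ################
r16=10000: #...............#
r17=10001: ##..............##
r18=10010: #.#.............#.#
r19=10011: ####............####

Answer: #
##
#.#
####
#...#
##..##
#.#.#.#
########
#.......#
##......##
#.#.....#.#
####....####
#...#...#...#
##..##..##..##
#.#.#.#.#.#.#.#
################
#...............#
##..............##
#.#.............#.#
####............####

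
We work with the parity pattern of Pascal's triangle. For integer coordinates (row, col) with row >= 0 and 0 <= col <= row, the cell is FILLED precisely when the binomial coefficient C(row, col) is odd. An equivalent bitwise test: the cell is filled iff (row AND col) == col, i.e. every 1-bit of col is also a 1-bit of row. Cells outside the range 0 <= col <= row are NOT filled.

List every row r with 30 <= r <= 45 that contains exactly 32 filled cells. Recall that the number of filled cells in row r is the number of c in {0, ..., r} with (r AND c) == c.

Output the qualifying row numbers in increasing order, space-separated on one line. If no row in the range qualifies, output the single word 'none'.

Answer: 31

Derivation:
Row r has 2^popcount(r) filled cells, so we need popcount(r) = log2(32) = 5.
Scan r = 30..45 and keep those with exactly 5 one-bits:
r=30=11110 popcount=4 -> skip
r=31=11111 popcount=5 -> KEEP
r=32=100000 popcount=1 -> skip
r=33=100001 popcount=2 -> skip
r=34=100010 popcount=2 -> skip
r=35=100011 popcount=3 -> skip
r=36=100100 popcount=2 -> skip
r=37=100101 popcount=3 -> skip
r=38=100110 popcount=3 -> skip
r=39=100111 popcount=4 -> skip
r=40=101000 popcount=2 -> skip
r=41=101001 popcount=3 -> skip
r=42=101010 popcount=3 -> skip
r=43=101011 popcount=4 -> skip
r=44=101100 popcount=3 -> skip
r=45=101101 popcount=4 -> skip
Kept rows: 31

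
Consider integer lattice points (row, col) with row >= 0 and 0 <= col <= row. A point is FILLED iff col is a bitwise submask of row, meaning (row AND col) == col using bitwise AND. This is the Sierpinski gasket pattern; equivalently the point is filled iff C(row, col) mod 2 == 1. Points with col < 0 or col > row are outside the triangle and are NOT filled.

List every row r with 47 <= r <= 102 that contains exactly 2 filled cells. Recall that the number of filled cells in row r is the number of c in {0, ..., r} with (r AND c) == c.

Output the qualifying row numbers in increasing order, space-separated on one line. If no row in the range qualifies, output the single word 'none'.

Row r has 2^popcount(r) filled cells, so we need popcount(r) = log2(2) = 1.
Scan r = 47..102 and keep those with exactly 1 one-bits:
r=47=101111 popcount=5 -> skip
r=48=110000 popcount=2 -> skip
r=49=110001 popcount=3 -> skip
r=50=110010 popcount=3 -> skip
r=51=110011 popcount=4 -> skip
r=52=110100 popcount=3 -> skip
r=53=110101 popcount=4 -> skip
r=54=110110 popcount=4 -> skip
r=55=110111 popcount=5 -> skip
r=56=111000 popcount=3 -> skip
r=57=111001 popcount=4 -> skip
r=58=111010 popcount=4 -> skip
r=59=111011 popcount=5 -> skip
r=60=111100 popcount=4 -> skip
r=61=111101 popcount=5 -> skip
r=62=111110 popcount=5 -> skip
r=63=111111 popcount=6 -> skip
r=64=1000000 popcount=1 -> KEEP
r=65=1000001 popcount=2 -> skip
r=66=1000010 popcount=2 -> skip
r=67=1000011 popcount=3 -> skip
r=68=1000100 popcount=2 -> skip
r=69=1000101 popcount=3 -> skip
r=70=1000110 popcount=3 -> skip
r=71=1000111 popcount=4 -> skip
r=72=1001000 popcount=2 -> skip
r=73=1001001 popcount=3 -> skip
r=74=1001010 popcount=3 -> skip
r=75=1001011 popcount=4 -> skip
r=76=1001100 popcount=3 -> skip
r=77=1001101 popcount=4 -> skip
r=78=1001110 popcount=4 -> skip
r=79=1001111 popcount=5 -> skip
r=80=1010000 popcount=2 -> skip
r=81=1010001 popcount=3 -> skip
r=82=1010010 popcount=3 -> skip
r=83=1010011 popcount=4 -> skip
r=84=1010100 popcount=3 -> skip
r=85=1010101 popcount=4 -> skip
r=86=1010110 popcount=4 -> skip
r=87=1010111 popcount=5 -> skip
r=88=1011000 popcount=3 -> skip
r=89=1011001 popcount=4 -> skip
r=90=1011010 popcount=4 -> skip
r=91=1011011 popcount=5 -> skip
r=92=1011100 popcount=4 -> skip
r=93=1011101 popcount=5 -> skip
r=94=1011110 popcount=5 -> skip
r=95=1011111 popcount=6 -> skip
r=96=1100000 popcount=2 -> skip
r=97=1100001 popcount=3 -> skip
r=98=1100010 popcount=3 -> skip
r=99=1100011 popcount=4 -> skip
r=100=1100100 popcount=3 -> skip
r=101=1100101 popcount=4 -> skip
r=102=1100110 popcount=4 -> skip
Kept rows: 64

Answer: 64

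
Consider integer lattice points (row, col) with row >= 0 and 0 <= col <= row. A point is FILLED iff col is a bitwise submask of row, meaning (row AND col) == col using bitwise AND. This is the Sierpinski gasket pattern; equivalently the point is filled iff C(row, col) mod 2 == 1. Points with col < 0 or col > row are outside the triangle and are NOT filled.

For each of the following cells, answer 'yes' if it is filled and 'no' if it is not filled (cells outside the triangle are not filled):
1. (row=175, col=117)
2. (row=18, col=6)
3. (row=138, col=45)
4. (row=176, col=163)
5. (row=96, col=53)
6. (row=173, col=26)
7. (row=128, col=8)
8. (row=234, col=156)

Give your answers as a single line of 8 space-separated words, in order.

Answer: no no no no no no no no

Derivation:
(175,117): row=0b10101111, col=0b1110101, row AND col = 0b100101 = 37; 37 != 117 -> empty
(18,6): row=0b10010, col=0b110, row AND col = 0b10 = 2; 2 != 6 -> empty
(138,45): row=0b10001010, col=0b101101, row AND col = 0b1000 = 8; 8 != 45 -> empty
(176,163): row=0b10110000, col=0b10100011, row AND col = 0b10100000 = 160; 160 != 163 -> empty
(96,53): row=0b1100000, col=0b110101, row AND col = 0b100000 = 32; 32 != 53 -> empty
(173,26): row=0b10101101, col=0b11010, row AND col = 0b1000 = 8; 8 != 26 -> empty
(128,8): row=0b10000000, col=0b1000, row AND col = 0b0 = 0; 0 != 8 -> empty
(234,156): row=0b11101010, col=0b10011100, row AND col = 0b10001000 = 136; 136 != 156 -> empty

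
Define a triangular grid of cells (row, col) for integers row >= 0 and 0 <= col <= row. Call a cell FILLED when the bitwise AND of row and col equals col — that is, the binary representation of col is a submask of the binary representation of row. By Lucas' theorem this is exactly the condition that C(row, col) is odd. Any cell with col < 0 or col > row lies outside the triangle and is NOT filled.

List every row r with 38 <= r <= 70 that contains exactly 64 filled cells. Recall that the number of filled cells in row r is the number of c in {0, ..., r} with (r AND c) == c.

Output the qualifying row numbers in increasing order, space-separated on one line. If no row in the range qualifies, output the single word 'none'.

Answer: 63

Derivation:
Row r has 2^popcount(r) filled cells, so we need popcount(r) = log2(64) = 6.
Scan r = 38..70 and keep those with exactly 6 one-bits:
r=38=100110 popcount=3 -> skip
r=39=100111 popcount=4 -> skip
r=40=101000 popcount=2 -> skip
r=41=101001 popcount=3 -> skip
r=42=101010 popcount=3 -> skip
r=43=101011 popcount=4 -> skip
r=44=101100 popcount=3 -> skip
r=45=101101 popcount=4 -> skip
r=46=101110 popcount=4 -> skip
r=47=101111 popcount=5 -> skip
r=48=110000 popcount=2 -> skip
r=49=110001 popcount=3 -> skip
r=50=110010 popcount=3 -> skip
r=51=110011 popcount=4 -> skip
r=52=110100 popcount=3 -> skip
r=53=110101 popcount=4 -> skip
r=54=110110 popcount=4 -> skip
r=55=110111 popcount=5 -> skip
r=56=111000 popcount=3 -> skip
r=57=111001 popcount=4 -> skip
r=58=111010 popcount=4 -> skip
r=59=111011 popcount=5 -> skip
r=60=111100 popcount=4 -> skip
r=61=111101 popcount=5 -> skip
r=62=111110 popcount=5 -> skip
r=63=111111 popcount=6 -> KEEP
r=64=1000000 popcount=1 -> skip
r=65=1000001 popcount=2 -> skip
r=66=1000010 popcount=2 -> skip
r=67=1000011 popcount=3 -> skip
r=68=1000100 popcount=2 -> skip
r=69=1000101 popcount=3 -> skip
r=70=1000110 popcount=3 -> skip
Kept rows: 63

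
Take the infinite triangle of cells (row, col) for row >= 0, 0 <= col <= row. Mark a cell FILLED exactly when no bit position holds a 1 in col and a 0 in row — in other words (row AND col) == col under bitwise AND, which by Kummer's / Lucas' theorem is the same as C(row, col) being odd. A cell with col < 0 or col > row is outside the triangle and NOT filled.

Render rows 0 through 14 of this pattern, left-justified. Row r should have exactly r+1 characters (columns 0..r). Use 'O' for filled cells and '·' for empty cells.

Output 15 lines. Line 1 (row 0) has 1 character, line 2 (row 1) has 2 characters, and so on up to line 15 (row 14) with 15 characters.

Answer: O
OO
O·O
OOOO
O···O
OO··OO
O·O·O·O
OOOOOOOO
O·······O
OO······OO
O·O·····O·O
OOOO····OOOO
O···O···O···O
OO··OO··OO··OO
O·O·O·O·O·O·O·O

Derivation:
r0=0: O
r1=1: OO
r2=10: O·O
r3=11: OOOO
r4=100: O···O
r5=101: OO··OO
r6=110: O·O·O·O
r7=111: OOOOOOOO
r8=1000: O·······O
r9=1001: OO······OO
r10=1010: O·O·····O·O
r11=1011: OOOO····OOOO
r12=1100: O···O···O···O
r13=1101: OO··OO··OO··OO
r14=1110: O·O·O·O·O·O·O·O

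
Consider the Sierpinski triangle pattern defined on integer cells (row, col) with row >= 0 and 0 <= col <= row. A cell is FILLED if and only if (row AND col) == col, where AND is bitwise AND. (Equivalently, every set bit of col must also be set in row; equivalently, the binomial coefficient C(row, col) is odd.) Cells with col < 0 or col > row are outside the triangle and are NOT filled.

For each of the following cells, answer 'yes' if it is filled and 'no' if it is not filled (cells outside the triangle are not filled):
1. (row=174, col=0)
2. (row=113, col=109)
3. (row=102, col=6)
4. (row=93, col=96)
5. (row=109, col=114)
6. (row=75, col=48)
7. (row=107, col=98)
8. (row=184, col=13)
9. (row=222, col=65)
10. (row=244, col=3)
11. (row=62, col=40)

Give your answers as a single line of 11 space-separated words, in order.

Answer: yes no yes no no no yes no no no yes

Derivation:
(174,0): row=0b10101110, col=0b0, row AND col = 0b0 = 0; 0 == 0 -> filled
(113,109): row=0b1110001, col=0b1101101, row AND col = 0b1100001 = 97; 97 != 109 -> empty
(102,6): row=0b1100110, col=0b110, row AND col = 0b110 = 6; 6 == 6 -> filled
(93,96): col outside [0, 93] -> not filled
(109,114): col outside [0, 109] -> not filled
(75,48): row=0b1001011, col=0b110000, row AND col = 0b0 = 0; 0 != 48 -> empty
(107,98): row=0b1101011, col=0b1100010, row AND col = 0b1100010 = 98; 98 == 98 -> filled
(184,13): row=0b10111000, col=0b1101, row AND col = 0b1000 = 8; 8 != 13 -> empty
(222,65): row=0b11011110, col=0b1000001, row AND col = 0b1000000 = 64; 64 != 65 -> empty
(244,3): row=0b11110100, col=0b11, row AND col = 0b0 = 0; 0 != 3 -> empty
(62,40): row=0b111110, col=0b101000, row AND col = 0b101000 = 40; 40 == 40 -> filled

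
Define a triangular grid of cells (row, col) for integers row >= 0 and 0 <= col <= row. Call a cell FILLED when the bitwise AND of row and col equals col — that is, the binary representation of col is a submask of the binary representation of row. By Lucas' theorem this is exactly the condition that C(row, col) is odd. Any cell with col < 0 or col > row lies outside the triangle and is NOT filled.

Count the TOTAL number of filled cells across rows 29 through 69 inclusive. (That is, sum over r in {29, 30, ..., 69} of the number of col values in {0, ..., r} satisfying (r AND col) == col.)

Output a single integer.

Answer: 580

Derivation:
r29=11101 pc4: +16 =16
r30=11110 pc4: +16 =32
r31=11111 pc5: +32 =64
r32=100000 pc1: +2 =66
r33=100001 pc2: +4 =70
r34=100010 pc2: +4 =74
r35=100011 pc3: +8 =82
r36=100100 pc2: +4 =86
r37=100101 pc3: +8 =94
r38=100110 pc3: +8 =102
r39=100111 pc4: +16 =118
r40=101000 pc2: +4 =122
r41=101001 pc3: +8 =130
r42=101010 pc3: +8 =138
r43=101011 pc4: +16 =154
r44=101100 pc3: +8 =162
r45=101101 pc4: +16 =178
r46=101110 pc4: +16 =194
r47=101111 pc5: +32 =226
r48=110000 pc2: +4 =230
r49=110001 pc3: +8 =238
r50=110010 pc3: +8 =246
r51=110011 pc4: +16 =262
r52=110100 pc3: +8 =270
r53=110101 pc4: +16 =286
r54=110110 pc4: +16 =302
r55=110111 pc5: +32 =334
r56=111000 pc3: +8 =342
r57=111001 pc4: +16 =358
r58=111010 pc4: +16 =374
r59=111011 pc5: +32 =406
r60=111100 pc4: +16 =422
r61=111101 pc5: +32 =454
r62=111110 pc5: +32 =486
r63=111111 pc6: +64 =550
r64=1000000 pc1: +2 =552
r65=1000001 pc2: +4 =556
r66=1000010 pc2: +4 =560
r67=1000011 pc3: +8 =568
r68=1000100 pc2: +4 =572
r69=1000101 pc3: +8 =580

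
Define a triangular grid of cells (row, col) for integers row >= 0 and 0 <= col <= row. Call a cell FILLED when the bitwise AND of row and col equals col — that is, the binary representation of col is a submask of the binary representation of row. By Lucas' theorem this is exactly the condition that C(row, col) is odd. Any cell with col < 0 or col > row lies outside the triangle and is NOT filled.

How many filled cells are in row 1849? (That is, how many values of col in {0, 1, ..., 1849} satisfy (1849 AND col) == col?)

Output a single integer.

1849 in binary = 11100111001
popcount(1849) = number of 1-bits in 11100111001 = 7
A col c satisfies (1849 AND c) == c iff every set bit of c is also set in 1849; each of the 7 set bits of 1849 can independently be on or off in c.
count = 2^7 = 128

Answer: 128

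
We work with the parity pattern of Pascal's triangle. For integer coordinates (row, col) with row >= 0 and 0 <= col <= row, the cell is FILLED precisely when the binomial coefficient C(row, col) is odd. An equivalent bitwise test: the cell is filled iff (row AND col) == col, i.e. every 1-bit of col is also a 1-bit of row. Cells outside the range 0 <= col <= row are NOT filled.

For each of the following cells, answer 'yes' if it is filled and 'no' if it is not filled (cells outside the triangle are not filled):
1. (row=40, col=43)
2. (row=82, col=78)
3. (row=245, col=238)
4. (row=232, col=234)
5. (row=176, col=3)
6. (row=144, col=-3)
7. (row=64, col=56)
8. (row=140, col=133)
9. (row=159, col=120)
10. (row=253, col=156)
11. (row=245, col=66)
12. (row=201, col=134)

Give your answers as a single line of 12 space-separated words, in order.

(40,43): col outside [0, 40] -> not filled
(82,78): row=0b1010010, col=0b1001110, row AND col = 0b1000010 = 66; 66 != 78 -> empty
(245,238): row=0b11110101, col=0b11101110, row AND col = 0b11100100 = 228; 228 != 238 -> empty
(232,234): col outside [0, 232] -> not filled
(176,3): row=0b10110000, col=0b11, row AND col = 0b0 = 0; 0 != 3 -> empty
(144,-3): col outside [0, 144] -> not filled
(64,56): row=0b1000000, col=0b111000, row AND col = 0b0 = 0; 0 != 56 -> empty
(140,133): row=0b10001100, col=0b10000101, row AND col = 0b10000100 = 132; 132 != 133 -> empty
(159,120): row=0b10011111, col=0b1111000, row AND col = 0b11000 = 24; 24 != 120 -> empty
(253,156): row=0b11111101, col=0b10011100, row AND col = 0b10011100 = 156; 156 == 156 -> filled
(245,66): row=0b11110101, col=0b1000010, row AND col = 0b1000000 = 64; 64 != 66 -> empty
(201,134): row=0b11001001, col=0b10000110, row AND col = 0b10000000 = 128; 128 != 134 -> empty

Answer: no no no no no no no no no yes no no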